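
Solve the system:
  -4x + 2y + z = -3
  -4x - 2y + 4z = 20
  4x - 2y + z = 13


Using Cramer's rule. Expand each determinant along the first row.
D  = (-4)*[(-2)*1 - 4*(-2)] - 2*[(-4)*1 - 4*4] + 1*[(-4)*(-2) - (-2)*4]
  = (-4)*(6) - 2*(-20) + 1*(16) = 32
Dx = (-3)*[(-2)*1 - 4*(-2)] - 2*[20*1 - 4*13] + 1*[20*(-2) - (-2)*13]
  = (-3)*(6) - 2*(-32) + 1*(-14) = 32
Dy = (-4)*[20*1 - 4*13] - (-3)*[(-4)*1 - 4*4] + 1*[(-4)*13 - 20*4]
  = (-4)*(-32) - (-3)*(-20) + 1*(-132) = -64
Dz = (-4)*[(-2)*13 - 20*(-2)] - 2*[(-4)*13 - 20*4] + (-3)*[(-4)*(-2) - (-2)*4]
  = (-4)*(14) - 2*(-132) + (-3)*(16) = 160
x = Dx/D = 32/32 = 1, y = Dy/D = -64/32 = -2, z = Dz/D = 160/32 = 5
Check eq1: (-4)(1) + (2)(-2) + (1)(5) = -3 = -3 ✓
Check eq2: (-4)(1) + (-2)(-2) + (4)(5) = 20 = 20 ✓
Check eq3: (4)(1) + (-2)(-2) + (1)(5) = 13 = 13 ✓

x = 1, y = -2, z = 5


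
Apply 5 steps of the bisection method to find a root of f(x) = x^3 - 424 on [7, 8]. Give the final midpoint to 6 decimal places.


f(x) = x^3 - 424
f(7) = -81 < 0
f(8) = 88 > 0

Step 1: midpoint = (7.000000 + 8.000000)/2 = 7.500000
  f(7.500000) = -2.125000
  f(mid) < 0, so root is in [7.500000, 8.000000]

Step 2: midpoint = (7.500000 + 8.000000)/2 = 7.750000
  f(7.750000) = 41.484375
  f(mid) > 0, so root is in [7.500000, 7.750000]

Step 3: midpoint = (7.500000 + 7.750000)/2 = 7.625000
  f(7.625000) = 19.322266
  f(mid) > 0, so root is in [7.500000, 7.625000]

Step 4: midpoint = (7.500000 + 7.625000)/2 = 7.562500
  f(7.562500) = 8.510010
  f(mid) > 0, so root is in [7.500000, 7.562500]

Step 5: midpoint = (7.500000 + 7.562500)/2 = 7.531250
  f(7.531250) = 3.170441
  f(mid) > 0, so root is in [7.500000, 7.531250]

midpoint = 7.531250


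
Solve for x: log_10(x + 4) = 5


Convert to exponential form: x + 4 = 10^5 = 100000
x = 100000 - 4 = 99996
Check: log_10(99996 + 4) = log_10(100000) = log_10(100000) = 5 ✓

x = 99996


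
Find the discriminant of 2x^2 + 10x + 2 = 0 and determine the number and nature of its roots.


For ax^2 + bx + c = 0, discriminant D = b^2 - 4ac
Here a = 2, b = 10, c = 2
D = (10)^2 - 4(2)(2) = 100 - 16 = 84

D = 84 > 0 but not a perfect square
The equation has 2 distinct real irrational roots.

Discriminant = 84, 2 distinct real irrational roots


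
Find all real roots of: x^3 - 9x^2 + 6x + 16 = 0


Let p(x) = x^3 - 9x^2 + 6x + 16. By the rational root theorem (leading coefficient 1), any rational root is an integer divisor of 16: try ±1, ±2, ... in turn.
Test x = 1: value = 14 ≠ 0.
Test x = -1: value = 0 ✓, so (x + 1) is a factor.
Synthetic division by (x + 1): bring down 1; 1(-1) - 9 = -10; (-10)(-1) + 6 = 16; 16(-1) + 16 = 0 → quotient x^2 - 10x + 16, remainder 0.
Solve the quadratic x^2 - 10x + 16 = 0: discriminant = (-10)^2 - 4(1)(16) = 100 - 64 = 36.
sqrt(36) = 6, so x = (10 ± 6)/2: x = 8 or x = 2.

x = -1, x = 2, x = 8


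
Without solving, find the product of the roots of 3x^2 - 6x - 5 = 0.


By Vieta's formulas for ax^2 + bx + c = 0:
  Sum of roots = -b/a
  Product of roots = c/a

Here a = 3, b = -6, c = -5
Sum = -(-6)/3 = 2
Product = -5/3 = -5/3

Product = -5/3


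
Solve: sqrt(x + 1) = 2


Square both sides: x + 1 = 2^2 = 4
x = 4 - 1 = 3
x = 3
Check: sqrt(1*3 + 1) = sqrt(4) = 2 ✓

x = 3


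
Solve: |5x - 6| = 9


An absolute value equation |expr| = 9 gives two cases:
Case 1: 5x - 6 = 9
  5x = 15, so x = 3
Case 2: 5x - 6 = -9
  5x = -3, so x = -3/5

x = -3/5, x = 3


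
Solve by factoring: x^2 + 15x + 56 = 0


We need two numbers that multiply to 56 and add to 15.
Those numbers are 7 and 8 (since 7 * 8 = 56 and 7 + 8 = 15).
So x^2 + 15x + 56 = (x + 7)(x + 8) = 0
Setting each factor to zero: x = -7 or x = -8

x = -8, x = -7


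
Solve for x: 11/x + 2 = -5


Subtract 2 from both sides: 11/x = -7
Multiply both sides by x: 11 = -7 * x
Divide by -7: x = -11/7

x = -11/7


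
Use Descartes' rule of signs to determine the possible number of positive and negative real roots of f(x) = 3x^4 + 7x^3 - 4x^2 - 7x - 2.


Descartes' rule of signs:

For positive roots, count sign changes in f(x) = 3x^4 + 7x^3 - 4x^2 - 7x - 2:
Signs of coefficients: +, +, -, -, -
Number of sign changes: 1
Possible positive real roots: 1

For negative roots, examine f(-x) = 3x^4 - 7x^3 - 4x^2 + 7x - 2:
Signs of coefficients: +, -, -, +, -
Number of sign changes: 3
Possible negative real roots: 3, 1

Positive roots: 1; Negative roots: 3 or 1


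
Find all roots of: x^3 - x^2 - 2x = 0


The constant term is 0, so x = 0 is a root. Factor out x:
  x^2 - x - 2 = 0
Solve the quadratic x^2 - x - 2 = 0: discriminant = (-1)^2 - 4(1)(-2) = 1 + 8 = 9.
sqrt(9) = 3, so x = (1 ± 3)/2: x = 2 or x = -1.
Collecting all roots found:

x = -1, x = 0, x = 2


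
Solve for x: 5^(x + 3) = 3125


Express both sides with the same base.
3125 = 5^5
Since the bases match, equate exponents: x + 3 = 5
So x = 5 - (3) = 2

x = 2


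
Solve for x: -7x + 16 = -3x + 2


Starting with: -7x + 16 = -3x + 2
Move all x terms to left: (-7 + 3)x = 2 - 16
Simplify: -4x = -14
Divide both sides by -4: x = 7/2

x = 7/2


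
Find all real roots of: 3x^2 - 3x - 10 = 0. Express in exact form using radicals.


Using the quadratic formula: x = (-b ± sqrt(b^2 - 4ac)) / (2a)
Here a = 3, b = -3, c = -10
Discriminant = b^2 - 4ac = (-3)^2 - 4(3)(-10) = 9 + 120 = 129
Since discriminant = 129 > 0, there are two real roots.
x = (3 ± sqrt(129)) / 6
Numerically: x ≈ 2.3930 or x ≈ -1.3930

x = (3 + sqrt(129)) / 6 or x = (3 - sqrt(129)) / 6


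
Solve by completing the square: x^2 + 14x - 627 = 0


Start: x^2 + 14x - 627 = 0
Move constant: x^2 + 14x = 627
Half of 14 is 7, squared is 49
Add 49 to both sides: x^2 + 14x + 49 = 676
(x + 7)^2 = 676
x + 7 = ±26
x = -7 + 26 = 19 or x = -7 - 26 = -33

x = -33, x = 19


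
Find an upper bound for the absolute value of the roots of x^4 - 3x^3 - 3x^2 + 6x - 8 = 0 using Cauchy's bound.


Cauchy's bound: all roots r satisfy |r| <= 1 + max(|a_i/a_n|) for i = 0,...,n-1
where a_n is the leading coefficient.

Coefficients: [1, -3, -3, 6, -8]
Leading coefficient a_n = 1
Ratios |a_i/a_n|: 3, 3, 6, 8
Maximum ratio: 8
Cauchy's bound: |r| <= 1 + 8 = 9

Upper bound = 9


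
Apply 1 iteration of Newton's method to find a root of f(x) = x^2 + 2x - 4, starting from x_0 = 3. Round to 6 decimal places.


Newton's method: x_(n+1) = x_n - f(x_n)/f'(x_n)
f(x) = x^2 + 2x - 4
f'(x) = 2x + 2

Iteration 1:
  f(3.000000) = 11.000000
  f'(3.000000) = 8.000000
  x_1 = 3.000000 - (11.000000)/(8.000000) = 1.625000

x_1 = 1.625000


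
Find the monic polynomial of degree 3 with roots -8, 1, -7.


A monic polynomial with roots -8, 1, -7 is:
p(x) = (x + 8)(x - 1)(x + 7)
After multiplying by (x + 8): x + 8
After multiplying by (x - 1): x^2 + 7x - 8
After multiplying by (x + 7): x^3 + 14x^2 + 41x - 56

x^3 + 14x^2 + 41x - 56


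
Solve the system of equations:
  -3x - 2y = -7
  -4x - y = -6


Using Cramer's rule:
Determinant D = (-3)(-1) - (-4)(-2) = 3 - 8 = -5
Dx = (-7)(-1) - (-6)(-2) = 7 - 12 = -5
Dy = (-3)(-6) - (-4)(-7) = 18 - 28 = -10
x = Dx/D = -5/-5 = 1
y = Dy/D = -10/-5 = 2

x = 1, y = 2


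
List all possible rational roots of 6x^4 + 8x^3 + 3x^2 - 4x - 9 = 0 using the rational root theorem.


Rational root theorem: possible roots are ±p/q where:
  p divides the constant term (-9): p ∈ {1, 3, 9}
  q divides the leading coefficient (6): q ∈ {1, 2, 3, 6}

All possible rational roots: -9, -9/2, -3, -3/2, -1, -1/2, -1/3, -1/6, 1/6, 1/3, 1/2, 1, 3/2, 3, 9/2, 9

-9, -9/2, -3, -3/2, -1, -1/2, -1/3, -1/6, 1/6, 1/3, 1/2, 1, 3/2, 3, 9/2, 9


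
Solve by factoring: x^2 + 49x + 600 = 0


We need two numbers that multiply to 600 and add to 49.
Those numbers are 24 and 25 (since 24 * 25 = 600 and 24 + 25 = 49).
So x^2 + 49x + 600 = (x + 24)(x + 25) = 0
Setting each factor to zero: x = -24 or x = -25

x = -25, x = -24


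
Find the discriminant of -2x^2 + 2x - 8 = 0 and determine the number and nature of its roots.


For ax^2 + bx + c = 0, discriminant D = b^2 - 4ac
Here a = -2, b = 2, c = -8
D = (2)^2 - 4(-2)(-8) = 4 - 64 = -60

D = -60 < 0
The equation has no real roots (2 complex conjugate roots).

Discriminant = -60, no real roots (2 complex conjugate roots)


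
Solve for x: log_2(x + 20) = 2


Convert to exponential form: x + 20 = 2^2 = 4
x = 4 - 20 = -16
Check: log_2(-16 + 20) = log_2(4) = log_2(4) = 2 ✓

x = -16


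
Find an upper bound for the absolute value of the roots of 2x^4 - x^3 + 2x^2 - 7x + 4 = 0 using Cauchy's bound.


Cauchy's bound: all roots r satisfy |r| <= 1 + max(|a_i/a_n|) for i = 0,...,n-1
where a_n is the leading coefficient.

Coefficients: [2, -1, 2, -7, 4]
Leading coefficient a_n = 2
Ratios |a_i/a_n|: 1/2, 1, 7/2, 2
Maximum ratio: 7/2
Cauchy's bound: |r| <= 1 + 7/2 = 9/2

Upper bound = 9/2


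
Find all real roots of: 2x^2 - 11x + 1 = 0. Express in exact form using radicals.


Using the quadratic formula: x = (-b ± sqrt(b^2 - 4ac)) / (2a)
Here a = 2, b = -11, c = 1
Discriminant = b^2 - 4ac = (-11)^2 - 4(2)(1) = 121 - 8 = 113
Since discriminant = 113 > 0, there are two real roots.
x = (11 ± sqrt(113)) / 4
Numerically: x ≈ 5.4075 or x ≈ 0.0925

x = (11 + sqrt(113)) / 4 or x = (11 - sqrt(113)) / 4


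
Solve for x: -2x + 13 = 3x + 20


Starting with: -2x + 13 = 3x + 20
Move all x terms to left: (-2 - 3)x = 20 - 13
Simplify: -5x = 7
Divide both sides by -5: x = -7/5

x = -7/5


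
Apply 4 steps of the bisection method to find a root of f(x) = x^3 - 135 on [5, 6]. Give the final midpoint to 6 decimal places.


f(x) = x^3 - 135
f(5) = -10 < 0
f(6) = 81 > 0

Step 1: midpoint = (5.000000 + 6.000000)/2 = 5.500000
  f(5.500000) = 31.375000
  f(mid) > 0, so root is in [5.000000, 5.500000]

Step 2: midpoint = (5.000000 + 5.500000)/2 = 5.250000
  f(5.250000) = 9.703125
  f(mid) > 0, so root is in [5.000000, 5.250000]

Step 3: midpoint = (5.000000 + 5.250000)/2 = 5.125000
  f(5.125000) = -0.388672
  f(mid) < 0, so root is in [5.125000, 5.250000]

Step 4: midpoint = (5.125000 + 5.250000)/2 = 5.187500
  f(5.187500) = 4.596436
  f(mid) > 0, so root is in [5.125000, 5.187500]

midpoint = 5.187500


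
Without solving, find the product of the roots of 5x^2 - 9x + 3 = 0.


By Vieta's formulas for ax^2 + bx + c = 0:
  Sum of roots = -b/a
  Product of roots = c/a

Here a = 5, b = -9, c = 3
Sum = -(-9)/5 = 9/5
Product = 3/5 = 3/5

Product = 3/5


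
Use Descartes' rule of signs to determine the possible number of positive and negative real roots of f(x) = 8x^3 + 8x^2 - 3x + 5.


Descartes' rule of signs:

For positive roots, count sign changes in f(x) = 8x^3 + 8x^2 - 3x + 5:
Signs of coefficients: +, +, -, +
Number of sign changes: 2
Possible positive real roots: 2, 0

For negative roots, examine f(-x) = -8x^3 + 8x^2 + 3x + 5:
Signs of coefficients: -, +, +, +
Number of sign changes: 1
Possible negative real roots: 1

Positive roots: 2 or 0; Negative roots: 1


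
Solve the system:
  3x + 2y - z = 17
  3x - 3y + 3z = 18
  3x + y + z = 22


Using Cramer's rule. Expand each determinant along the first row.
D  = 3*[(-3)*1 - 3*1] - 2*[3*1 - 3*3] + (-1)*[3*1 - (-3)*3]
  = 3*(-6) - 2*(-6) + (-1)*(12) = -18
Dx = 17*[(-3)*1 - 3*1] - 2*[18*1 - 3*22] + (-1)*[18*1 - (-3)*22]
  = 17*(-6) - 2*(-48) + (-1)*(84) = -90
Dy = 3*[18*1 - 3*22] - 17*[3*1 - 3*3] + (-1)*[3*22 - 18*3]
  = 3*(-48) - 17*(-6) + (-1)*(12) = -54
Dz = 3*[(-3)*22 - 18*1] - 2*[3*22 - 18*3] + 17*[3*1 - (-3)*3]
  = 3*(-84) - 2*(12) + 17*(12) = -72
x = Dx/D = -90/-18 = 5, y = Dy/D = -54/-18 = 3, z = Dz/D = -72/-18 = 4
Check eq1: (3)(5) + (2)(3) + (-1)(4) = 17 = 17 ✓
Check eq2: (3)(5) + (-3)(3) + (3)(4) = 18 = 18 ✓
Check eq3: (3)(5) + (1)(3) + (1)(4) = 22 = 22 ✓

x = 5, y = 3, z = 4


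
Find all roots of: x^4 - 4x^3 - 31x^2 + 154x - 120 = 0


Let p(x) = x^4 - 4x^3 - 31x^2 + 154x - 120. By the rational root theorem (leading coefficient 1), any rational root is an integer divisor of 120: try ±1, ±2, ... in turn.
Test x = 1: value = 0 ✓, so (x - 1) is a factor.
Synthetic division by (x - 1): bring down 1; 1(1) - 4 = -3; (-3)(1) - 31 = -34; (-34)(1) + 154 = 120; 120(1) - 120 = 0 → quotient x^3 - 3x^2 - 34x + 120, remainder 0.
Continue with the quotient x^3 - 3x^2 - 34x + 120 (candidates must divide 120; re-test x = 1 first in case it repeats).
Test x = 1: value = 84 ≠ 0.
Test x = -1: value = 150 ≠ 0.
Test x = 2: value = 48 ≠ 0.
Test x = -2: value = 168 ≠ 0.
Test x = 3: value = 18 ≠ 0.
Test x = -3: value = 168 ≠ 0.
Test x = 4: value = 0 ✓, so (x - 4) is a factor.
Synthetic division by (x - 4): bring down 1; 1(4) - 3 = 1; 1(4) - 34 = -30; (-30)(4) + 120 = 0 → quotient x^2 + x - 30, remainder 0.
Solve the quadratic x^2 + x - 30 = 0: discriminant = 1^2 - 4(1)(-30) = 1 + 120 = 121.
sqrt(121) = 11, so x = (-1 ± 11)/2: x = 5 or x = -6.
Collecting all roots found:

x = -6, x = 1, x = 4, x = 5


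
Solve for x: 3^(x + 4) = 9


Express both sides with the same base.
9 = 3^2
Since the bases match, equate exponents: x + 4 = 2
So x = 2 - (4) = -2

x = -2


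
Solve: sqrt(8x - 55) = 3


Square both sides: 8x - 55 = 3^2 = 9
8x = 9 + 55 = 64
x = 8
Check: sqrt(8*8 - 55) = sqrt(9) = 3 ✓

x = 8


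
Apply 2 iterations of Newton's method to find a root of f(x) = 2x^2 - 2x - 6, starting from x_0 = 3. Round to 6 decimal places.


Newton's method: x_(n+1) = x_n - f(x_n)/f'(x_n)
f(x) = 2x^2 - 2x - 6
f'(x) = 4x - 2

Iteration 1:
  f(3.000000) = 6.000000
  f'(3.000000) = 10.000000
  x_1 = 3.000000 - (6.000000)/(10.000000) = 2.400000

Iteration 2:
  f(2.400000) = 0.720000
  f'(2.400000) = 7.600000
  x_2 = 2.400000 - (0.720000)/(7.600000) = 2.305263

x_2 = 2.305263


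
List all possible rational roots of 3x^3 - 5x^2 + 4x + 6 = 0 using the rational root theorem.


Rational root theorem: possible roots are ±p/q where:
  p divides the constant term (6): p ∈ {1, 2, 3, 6}
  q divides the leading coefficient (3): q ∈ {1, 3}

All possible rational roots: -6, -3, -2, -1, -2/3, -1/3, 1/3, 2/3, 1, 2, 3, 6

-6, -3, -2, -1, -2/3, -1/3, 1/3, 2/3, 1, 2, 3, 6


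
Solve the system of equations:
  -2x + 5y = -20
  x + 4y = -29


Using Cramer's rule:
Determinant D = (-2)(4) - (1)(5) = -8 - 5 = -13
Dx = (-20)(4) - (-29)(5) = -80 + 145 = 65
Dy = (-2)(-29) - (1)(-20) = 58 + 20 = 78
x = Dx/D = 65/-13 = -5
y = Dy/D = 78/-13 = -6

x = -5, y = -6


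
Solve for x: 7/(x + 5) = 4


Multiply both sides by (x + 5): 7 = 4(x + 5)
Distribute: 7 = 4x + 20
4x = 7 - 20 = -13
x = -13/4

x = -13/4


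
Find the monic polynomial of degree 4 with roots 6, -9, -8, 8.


A monic polynomial with roots 6, -9, -8, 8 is:
p(x) = (x - 6)(x + 9)(x + 8)(x - 8)
After multiplying by (x - 6): x - 6
After multiplying by (x + 9): x^2 + 3x - 54
After multiplying by (x + 8): x^3 + 11x^2 - 30x - 432
After multiplying by (x - 8): x^4 + 3x^3 - 118x^2 - 192x + 3456

x^4 + 3x^3 - 118x^2 - 192x + 3456


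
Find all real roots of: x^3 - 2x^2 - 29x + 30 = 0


Let p(x) = x^3 - 2x^2 - 29x + 30. By the rational root theorem (leading coefficient 1), any rational root is an integer divisor of 30: try ±1, ±2, ... in turn.
Test x = 1: value = 0 ✓, so (x - 1) is a factor.
Synthetic division by (x - 1): bring down 1; 1(1) - 2 = -1; (-1)(1) - 29 = -30; (-30)(1) + 30 = 0 → quotient x^2 - x - 30, remainder 0.
Solve the quadratic x^2 - x - 30 = 0: discriminant = (-1)^2 - 4(1)(-30) = 1 + 120 = 121.
sqrt(121) = 11, so x = (1 ± 11)/2: x = 6 or x = -5.

x = -5, x = 1, x = 6


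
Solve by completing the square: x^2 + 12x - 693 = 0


Start: x^2 + 12x - 693 = 0
Move constant: x^2 + 12x = 693
Half of 12 is 6, squared is 36
Add 36 to both sides: x^2 + 12x + 36 = 729
(x + 6)^2 = 729
x + 6 = ±27
x = -6 + 27 = 21 or x = -6 - 27 = -33

x = -33, x = 21


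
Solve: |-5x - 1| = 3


An absolute value equation |expr| = 3 gives two cases:
Case 1: -5x - 1 = 3
  -5x = 4, so x = -4/5
Case 2: -5x - 1 = -3
  -5x = -2, so x = 2/5

x = -4/5, x = 2/5


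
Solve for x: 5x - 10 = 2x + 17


Starting with: 5x - 10 = 2x + 17
Move all x terms to left: (5 - 2)x = 17 + 10
Simplify: 3x = 27
Divide both sides by 3: x = 9

x = 9


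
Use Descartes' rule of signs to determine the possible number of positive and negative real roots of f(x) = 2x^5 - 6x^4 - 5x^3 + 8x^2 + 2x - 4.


Descartes' rule of signs:

For positive roots, count sign changes in f(x) = 2x^5 - 6x^4 - 5x^3 + 8x^2 + 2x - 4:
Signs of coefficients: +, -, -, +, +, -
Number of sign changes: 3
Possible positive real roots: 3, 1

For negative roots, examine f(-x) = -2x^5 - 6x^4 + 5x^3 + 8x^2 - 2x - 4:
Signs of coefficients: -, -, +, +, -, -
Number of sign changes: 2
Possible negative real roots: 2, 0

Positive roots: 3 or 1; Negative roots: 2 or 0


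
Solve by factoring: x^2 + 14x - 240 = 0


We need two numbers that multiply to -240 and add to 14.
Those numbers are 24 and -10 (since 24 * (-10) = -240 and 24 + (-10) = 14).
So x^2 + 14x - 240 = (x + 24)(x - 10) = 0
Setting each factor to zero: x = -24 or x = 10

x = -24, x = 10


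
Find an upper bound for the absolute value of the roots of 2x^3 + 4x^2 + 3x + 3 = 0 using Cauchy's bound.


Cauchy's bound: all roots r satisfy |r| <= 1 + max(|a_i/a_n|) for i = 0,...,n-1
where a_n is the leading coefficient.

Coefficients: [2, 4, 3, 3]
Leading coefficient a_n = 2
Ratios |a_i/a_n|: 2, 3/2, 3/2
Maximum ratio: 2
Cauchy's bound: |r| <= 1 + 2 = 3

Upper bound = 3


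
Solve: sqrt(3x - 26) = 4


Square both sides: 3x - 26 = 4^2 = 16
3x = 16 + 26 = 42
x = 14
Check: sqrt(3*14 - 26) = sqrt(16) = 4 ✓

x = 14


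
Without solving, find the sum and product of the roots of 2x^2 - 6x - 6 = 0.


By Vieta's formulas for ax^2 + bx + c = 0:
  Sum of roots = -b/a
  Product of roots = c/a

Here a = 2, b = -6, c = -6
Sum = -(-6)/2 = 3
Product = -6/2 = -3

Sum = 3, Product = -3


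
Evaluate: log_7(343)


We need the exponent such that 7^? = 343
7^3 = 343
Therefore log_7(343) = 3

3


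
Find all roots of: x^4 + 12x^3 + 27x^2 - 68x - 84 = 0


Let p(x) = x^4 + 12x^3 + 27x^2 - 68x - 84. By the rational root theorem (leading coefficient 1), any rational root is an integer divisor of 84: try ±1, ±2, ... in turn.
Test x = 1: value = -112 ≠ 0.
Test x = -1: value = 0 ✓, so (x + 1) is a factor.
Synthetic division by (x + 1): bring down 1; 1(-1) + 12 = 11; 11(-1) + 27 = 16; 16(-1) - 68 = -84; (-84)(-1) - 84 = 0 → quotient x^3 + 11x^2 + 16x - 84, remainder 0.
Continue with the quotient x^3 + 11x^2 + 16x - 84 (candidates must divide 84; re-test x = -1 first in case it repeats).
Test x = -1: value = -90 ≠ 0.
Test x = 2: value = 0 ✓, so (x - 2) is a factor.
Synthetic division by (x - 2): bring down 1; 1(2) + 11 = 13; 13(2) + 16 = 42; 42(2) - 84 = 0 → quotient x^2 + 13x + 42, remainder 0.
Solve the quadratic x^2 + 13x + 42 = 0: discriminant = 13^2 - 4(1)(42) = 169 - 168 = 1.
sqrt(1) = 1, so x = (-13 ± 1)/2: x = -6 or x = -7.
Collecting all roots found:

x = -7, x = -6, x = -1, x = 2


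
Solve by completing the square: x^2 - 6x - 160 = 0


Start: x^2 - 6x - 160 = 0
Move constant: x^2 - 6x = 160
Half of -6 is -3, squared is 9
Add 9 to both sides: x^2 - 6x + 9 = 169
(x - 3)^2 = 169
x - 3 = ±13
x = 3 + 13 = 16 or x = 3 - 13 = -10

x = -10, x = 16


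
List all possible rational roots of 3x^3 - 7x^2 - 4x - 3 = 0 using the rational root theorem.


Rational root theorem: possible roots are ±p/q where:
  p divides the constant term (-3): p ∈ {1, 3}
  q divides the leading coefficient (3): q ∈ {1, 3}

All possible rational roots: -3, -1, -1/3, 1/3, 1, 3

-3, -1, -1/3, 1/3, 1, 3


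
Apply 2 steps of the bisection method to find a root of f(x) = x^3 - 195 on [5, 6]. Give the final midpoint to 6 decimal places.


f(x) = x^3 - 195
f(5) = -70 < 0
f(6) = 21 > 0

Step 1: midpoint = (5.000000 + 6.000000)/2 = 5.500000
  f(5.500000) = -28.625000
  f(mid) < 0, so root is in [5.500000, 6.000000]

Step 2: midpoint = (5.500000 + 6.000000)/2 = 5.750000
  f(5.750000) = -4.890625
  f(mid) < 0, so root is in [5.750000, 6.000000]

midpoint = 5.750000


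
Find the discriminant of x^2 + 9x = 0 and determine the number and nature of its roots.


For ax^2 + bx + c = 0, discriminant D = b^2 - 4ac
Here a = 1, b = 9, c = 0
D = (9)^2 - 4(1)(0) = 81 - 0 = 81

D = 81 > 0 and is a perfect square (sqrt = 9)
The equation has 2 distinct real rational roots.

Discriminant = 81, 2 distinct real rational roots


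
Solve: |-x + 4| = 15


An absolute value equation |expr| = 15 gives two cases:
Case 1: -x + 4 = 15
  -x = 11, so x = -11
Case 2: -x + 4 = -15
  -x = -19, so x = 19

x = -11, x = 19


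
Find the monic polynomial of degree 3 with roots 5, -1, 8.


A monic polynomial with roots 5, -1, 8 is:
p(x) = (x - 5)(x + 1)(x - 8)
After multiplying by (x - 5): x - 5
After multiplying by (x + 1): x^2 - 4x - 5
After multiplying by (x - 8): x^3 - 12x^2 + 27x + 40

x^3 - 12x^2 + 27x + 40


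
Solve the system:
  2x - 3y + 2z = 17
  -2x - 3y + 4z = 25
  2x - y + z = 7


Using Cramer's rule. Expand each determinant along the first row.
D  = 2*[(-3)*1 - 4*(-1)] - (-3)*[(-2)*1 - 4*2] + 2*[(-2)*(-1) - (-3)*2]
  = 2*(1) - (-3)*(-10) + 2*(8) = -12
Dx = 17*[(-3)*1 - 4*(-1)] - (-3)*[25*1 - 4*7] + 2*[25*(-1) - (-3)*7]
  = 17*(1) - (-3)*(-3) + 2*(-4) = 0
Dy = 2*[25*1 - 4*7] - 17*[(-2)*1 - 4*2] + 2*[(-2)*7 - 25*2]
  = 2*(-3) - 17*(-10) + 2*(-64) = 36
Dz = 2*[(-3)*7 - 25*(-1)] - (-3)*[(-2)*7 - 25*2] + 17*[(-2)*(-1) - (-3)*2]
  = 2*(4) - (-3)*(-64) + 17*(8) = -48
x = Dx/D = 0/-12 = 0, y = Dy/D = 36/-12 = -3, z = Dz/D = -48/-12 = 4
Check eq1: (2)(0) + (-3)(-3) + (2)(4) = 17 = 17 ✓
Check eq2: (-2)(0) + (-3)(-3) + (4)(4) = 25 = 25 ✓
Check eq3: (2)(0) + (-1)(-3) + (1)(4) = 7 = 7 ✓

x = 0, y = -3, z = 4


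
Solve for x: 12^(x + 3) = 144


Express both sides with the same base.
144 = 12^2
Since the bases match, equate exponents: x + 3 = 2
So x = 2 - (3) = -1

x = -1


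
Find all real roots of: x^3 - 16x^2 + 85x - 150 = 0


Let p(x) = x^3 - 16x^2 + 85x - 150. By the rational root theorem (leading coefficient 1), any rational root is an integer divisor of 150: try ±1, ±2, ... in turn.
Test x = 1: value = -80 ≠ 0.
Test x = -1: value = -252 ≠ 0.
Test x = 2: value = -36 ≠ 0.
Test x = -2: value = -392 ≠ 0.
Test x = 3: value = -12 ≠ 0.
Test x = -3: value = -576 ≠ 0.
Test x = 5: value = 0 ✓, so (x - 5) is a factor.
Synthetic division by (x - 5): bring down 1; 1(5) - 16 = -11; (-11)(5) + 85 = 30; 30(5) - 150 = 0 → quotient x^2 - 11x + 30, remainder 0.
Solve the quadratic x^2 - 11x + 30 = 0: discriminant = (-11)^2 - 4(1)(30) = 121 - 120 = 1.
sqrt(1) = 1, so x = (11 ± 1)/2: x = 6 or x = 5.

x = 5 (multiplicity 2), x = 6


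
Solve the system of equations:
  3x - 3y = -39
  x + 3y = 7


Using Cramer's rule:
Determinant D = (3)(3) - (1)(-3) = 9 + 3 = 12
Dx = (-39)(3) - (7)(-3) = -117 + 21 = -96
Dy = (3)(7) - (1)(-39) = 21 + 39 = 60
x = Dx/D = -96/12 = -8
y = Dy/D = 60/12 = 5

x = -8, y = 5


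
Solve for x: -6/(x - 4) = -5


Multiply both sides by (x - 4): -6 = -5(x - 4)
Distribute: -6 = -5x + 20
-5x = -6 - 20 = -26
x = 26/5

x = 26/5


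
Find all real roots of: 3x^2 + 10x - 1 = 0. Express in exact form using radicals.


Using the quadratic formula: x = (-b ± sqrt(b^2 - 4ac)) / (2a)
Here a = 3, b = 10, c = -1
Discriminant = b^2 - 4ac = 10^2 - 4(3)(-1) = 100 + 12 = 112
Since discriminant = 112 > 0, there are two real roots.
x = (-10 ± 4*sqrt(7)) / 6
Simplifying: x = (-5 ± 2*sqrt(7)) / 3
Numerically: x ≈ 0.0972 or x ≈ -3.4305

x = (-5 + 2*sqrt(7)) / 3 or x = (-5 - 2*sqrt(7)) / 3


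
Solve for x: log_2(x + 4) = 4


Convert to exponential form: x + 4 = 2^4 = 16
x = 16 - 4 = 12
Check: log_2(12 + 4) = log_2(16) = log_2(16) = 4 ✓

x = 12


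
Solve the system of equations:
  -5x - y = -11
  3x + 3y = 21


Using Cramer's rule:
Determinant D = (-5)(3) - (3)(-1) = -15 + 3 = -12
Dx = (-11)(3) - (21)(-1) = -33 + 21 = -12
Dy = (-5)(21) - (3)(-11) = -105 + 33 = -72
x = Dx/D = -12/-12 = 1
y = Dy/D = -72/-12 = 6

x = 1, y = 6


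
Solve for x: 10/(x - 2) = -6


Multiply both sides by (x - 2): 10 = -6(x - 2)
Distribute: 10 = -6x + 12
-6x = 10 - 12 = -2
x = 1/3

x = 1/3


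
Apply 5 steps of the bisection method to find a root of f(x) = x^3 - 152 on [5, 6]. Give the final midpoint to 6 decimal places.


f(x) = x^3 - 152
f(5) = -27 < 0
f(6) = 64 > 0

Step 1: midpoint = (5.000000 + 6.000000)/2 = 5.500000
  f(5.500000) = 14.375000
  f(mid) > 0, so root is in [5.000000, 5.500000]

Step 2: midpoint = (5.000000 + 5.500000)/2 = 5.250000
  f(5.250000) = -7.296875
  f(mid) < 0, so root is in [5.250000, 5.500000]

Step 3: midpoint = (5.250000 + 5.500000)/2 = 5.375000
  f(5.375000) = 3.287109
  f(mid) > 0, so root is in [5.250000, 5.375000]

Step 4: midpoint = (5.250000 + 5.375000)/2 = 5.312500
  f(5.312500) = -2.067139
  f(mid) < 0, so root is in [5.312500, 5.375000]

Step 5: midpoint = (5.312500 + 5.375000)/2 = 5.343750
  f(5.343750) = 0.594330
  f(mid) > 0, so root is in [5.312500, 5.343750]

midpoint = 5.343750


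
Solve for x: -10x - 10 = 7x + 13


Starting with: -10x - 10 = 7x + 13
Move all x terms to left: (-10 - 7)x = 13 + 10
Simplify: -17x = 23
Divide both sides by -17: x = -23/17

x = -23/17


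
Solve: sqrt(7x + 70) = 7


Square both sides: 7x + 70 = 7^2 = 49
7x = 49 - 70 = -21
x = -3
Check: sqrt(7*(-3) + 70) = sqrt(49) = 7 ✓

x = -3


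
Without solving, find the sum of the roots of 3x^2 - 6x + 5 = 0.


By Vieta's formulas for ax^2 + bx + c = 0:
  Sum of roots = -b/a
  Product of roots = c/a

Here a = 3, b = -6, c = 5
Sum = -(-6)/3 = 2
Product = 5/3 = 5/3

Sum = 2


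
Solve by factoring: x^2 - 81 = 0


We need two numbers that multiply to -81 and add to 0.
Those numbers are -9 and 9 (since (-9) * 9 = -81 and (-9) + 9 = 0).
So x^2 - 81 = (x - 9)(x + 9) = 0
Setting each factor to zero: x = 9 or x = -9

x = -9, x = 9


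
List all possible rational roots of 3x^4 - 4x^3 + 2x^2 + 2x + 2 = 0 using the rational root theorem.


Rational root theorem: possible roots are ±p/q where:
  p divides the constant term (2): p ∈ {1, 2}
  q divides the leading coefficient (3): q ∈ {1, 3}

All possible rational roots: -2, -1, -2/3, -1/3, 1/3, 2/3, 1, 2

-2, -1, -2/3, -1/3, 1/3, 2/3, 1, 2


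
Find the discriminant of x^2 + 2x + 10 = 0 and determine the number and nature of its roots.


For ax^2 + bx + c = 0, discriminant D = b^2 - 4ac
Here a = 1, b = 2, c = 10
D = (2)^2 - 4(1)(10) = 4 - 40 = -36

D = -36 < 0
The equation has no real roots (2 complex conjugate roots).

Discriminant = -36, no real roots (2 complex conjugate roots)


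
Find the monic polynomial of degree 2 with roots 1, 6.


A monic polynomial with roots 1, 6 is:
p(x) = (x - 1)(x - 6)
After multiplying by (x - 1): x - 1
After multiplying by (x - 6): x^2 - 7x + 6

x^2 - 7x + 6


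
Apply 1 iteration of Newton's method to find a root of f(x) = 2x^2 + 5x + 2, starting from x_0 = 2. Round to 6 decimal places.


Newton's method: x_(n+1) = x_n - f(x_n)/f'(x_n)
f(x) = 2x^2 + 5x + 2
f'(x) = 4x + 5

Iteration 1:
  f(2.000000) = 20.000000
  f'(2.000000) = 13.000000
  x_1 = 2.000000 - (20.000000)/(13.000000) = 0.461538

x_1 = 0.461538


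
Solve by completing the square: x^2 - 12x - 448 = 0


Start: x^2 - 12x - 448 = 0
Move constant: x^2 - 12x = 448
Half of -12 is -6, squared is 36
Add 36 to both sides: x^2 - 12x + 36 = 484
(x - 6)^2 = 484
x - 6 = ±22
x = 6 + 22 = 28 or x = 6 - 22 = -16

x = -16, x = 28


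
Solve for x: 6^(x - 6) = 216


Express both sides with the same base.
216 = 6^3
Since the bases match, equate exponents: x - 6 = 3
So x = 3 - (-6) = 9

x = 9


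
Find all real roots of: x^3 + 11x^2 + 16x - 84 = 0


Let p(x) = x^3 + 11x^2 + 16x - 84. By the rational root theorem (leading coefficient 1), any rational root is an integer divisor of 84: try ±1, ±2, ... in turn.
Test x = 1: value = -56 ≠ 0.
Test x = -1: value = -90 ≠ 0.
Test x = 2: value = 0 ✓, so (x - 2) is a factor.
Synthetic division by (x - 2): bring down 1; 1(2) + 11 = 13; 13(2) + 16 = 42; 42(2) - 84 = 0 → quotient x^2 + 13x + 42, remainder 0.
Solve the quadratic x^2 + 13x + 42 = 0: discriminant = 13^2 - 4(1)(42) = 169 - 168 = 1.
sqrt(1) = 1, so x = (-13 ± 1)/2: x = -6 or x = -7.

x = -7, x = -6, x = 2


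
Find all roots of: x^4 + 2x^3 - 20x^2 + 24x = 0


The constant term is 0, so x = 0 is a root. Factor out x:
  x^3 + 2x^2 - 20x + 24 = 0
Let p(x) = x^3 + 2x^2 - 20x + 24. By the rational root theorem (leading coefficient 1), any rational root is an integer divisor of 24: try ±1, ±2, ... in turn.
Test x = 1: value = 7 ≠ 0.
Test x = -1: value = 45 ≠ 0.
Test x = 2: value = 0 ✓, so (x - 2) is a factor.
Synthetic division by (x - 2): bring down 1; 1(2) + 2 = 4; 4(2) - 20 = -12; (-12)(2) + 24 = 0 → quotient x^2 + 4x - 12, remainder 0.
Solve the quadratic x^2 + 4x - 12 = 0: discriminant = 4^2 - 4(1)(-12) = 16 + 48 = 64.
sqrt(64) = 8, so x = (-4 ± 8)/2: x = 2 or x = -6.
Collecting all roots found:

x = -6, x = 0, x = 2 (multiplicity 2)


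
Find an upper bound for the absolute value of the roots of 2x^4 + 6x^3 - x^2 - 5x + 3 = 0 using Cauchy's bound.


Cauchy's bound: all roots r satisfy |r| <= 1 + max(|a_i/a_n|) for i = 0,...,n-1
where a_n is the leading coefficient.

Coefficients: [2, 6, -1, -5, 3]
Leading coefficient a_n = 2
Ratios |a_i/a_n|: 3, 1/2, 5/2, 3/2
Maximum ratio: 3
Cauchy's bound: |r| <= 1 + 3 = 4

Upper bound = 4


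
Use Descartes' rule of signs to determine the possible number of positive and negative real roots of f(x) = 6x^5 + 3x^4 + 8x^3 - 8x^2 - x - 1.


Descartes' rule of signs:

For positive roots, count sign changes in f(x) = 6x^5 + 3x^4 + 8x^3 - 8x^2 - x - 1:
Signs of coefficients: +, +, +, -, -, -
Number of sign changes: 1
Possible positive real roots: 1

For negative roots, examine f(-x) = -6x^5 + 3x^4 - 8x^3 - 8x^2 + x - 1:
Signs of coefficients: -, +, -, -, +, -
Number of sign changes: 4
Possible negative real roots: 4, 2, 0

Positive roots: 1; Negative roots: 4 or 2 or 0


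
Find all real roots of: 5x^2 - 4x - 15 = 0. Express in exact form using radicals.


Using the quadratic formula: x = (-b ± sqrt(b^2 - 4ac)) / (2a)
Here a = 5, b = -4, c = -15
Discriminant = b^2 - 4ac = (-4)^2 - 4(5)(-15) = 16 + 300 = 316
Since discriminant = 316 > 0, there are two real roots.
x = (4 ± 2*sqrt(79)) / 10
Simplifying: x = (2 ± sqrt(79)) / 5
Numerically: x ≈ 2.1776 or x ≈ -1.3776

x = (2 + sqrt(79)) / 5 or x = (2 - sqrt(79)) / 5


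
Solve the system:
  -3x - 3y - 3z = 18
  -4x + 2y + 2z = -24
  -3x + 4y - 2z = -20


Using Cramer's rule. Expand each determinant along the first row.
D  = (-3)*[2*(-2) - 2*4] - (-3)*[(-4)*(-2) - 2*(-3)] + (-3)*[(-4)*4 - 2*(-3)]
  = (-3)*(-12) - (-3)*(14) + (-3)*(-10) = 108
Dx = 18*[2*(-2) - 2*4] - (-3)*[(-24)*(-2) - 2*(-20)] + (-3)*[(-24)*4 - 2*(-20)]
  = 18*(-12) - (-3)*(88) + (-3)*(-56) = 216
Dy = (-3)*[(-24)*(-2) - 2*(-20)] - 18*[(-4)*(-2) - 2*(-3)] + (-3)*[(-4)*(-20) - (-24)*(-3)]
  = (-3)*(88) - 18*(14) + (-3)*(8) = -540
Dz = (-3)*[2*(-20) - (-24)*4] - (-3)*[(-4)*(-20) - (-24)*(-3)] + 18*[(-4)*4 - 2*(-3)]
  = (-3)*(56) - (-3)*(8) + 18*(-10) = -324
x = Dx/D = 216/108 = 2, y = Dy/D = -540/108 = -5, z = Dz/D = -324/108 = -3
Check eq1: (-3)(2) + (-3)(-5) + (-3)(-3) = 18 = 18 ✓
Check eq2: (-4)(2) + (2)(-5) + (2)(-3) = -24 = -24 ✓
Check eq3: (-3)(2) + (4)(-5) + (-2)(-3) = -20 = -20 ✓

x = 2, y = -5, z = -3


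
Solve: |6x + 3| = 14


An absolute value equation |expr| = 14 gives two cases:
Case 1: 6x + 3 = 14
  6x = 11, so x = 11/6
Case 2: 6x + 3 = -14
  6x = -17, so x = -17/6

x = -17/6, x = 11/6


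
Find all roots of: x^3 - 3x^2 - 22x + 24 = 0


Let p(x) = x^3 - 3x^2 - 22x + 24. By the rational root theorem (leading coefficient 1), any rational root is an integer divisor of 24: try ±1, ±2, ... in turn.
Test x = 1: value = 0 ✓, so (x - 1) is a factor.
Synthetic division by (x - 1): bring down 1; 1(1) - 3 = -2; (-2)(1) - 22 = -24; (-24)(1) + 24 = 0 → quotient x^2 - 2x - 24, remainder 0.
Solve the quadratic x^2 - 2x - 24 = 0: discriminant = (-2)^2 - 4(1)(-24) = 4 + 96 = 100.
sqrt(100) = 10, so x = (2 ± 10)/2: x = 6 or x = -4.
Collecting all roots found:

x = -4, x = 1, x = 6


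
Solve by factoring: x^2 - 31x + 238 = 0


We need two numbers that multiply to 238 and add to -31.
Those numbers are -17 and -14 (since (-17) * (-14) = 238 and (-17) + (-14) = -31).
So x^2 - 31x + 238 = (x - 17)(x - 14) = 0
Setting each factor to zero: x = 17 or x = 14

x = 14, x = 17


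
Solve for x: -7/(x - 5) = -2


Multiply both sides by (x - 5): -7 = -2(x - 5)
Distribute: -7 = -2x + 10
-2x = -7 - 10 = -17
x = 17/2

x = 17/2


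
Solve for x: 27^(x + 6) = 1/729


Express both sides with the same base.
1/729 = 27^(-2)
Since the bases match, equate exponents: x + 6 = -2
So x = -2 - (6) = -8

x = -8


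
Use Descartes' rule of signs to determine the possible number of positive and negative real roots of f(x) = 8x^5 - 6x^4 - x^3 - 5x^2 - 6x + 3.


Descartes' rule of signs:

For positive roots, count sign changes in f(x) = 8x^5 - 6x^4 - x^3 - 5x^2 - 6x + 3:
Signs of coefficients: +, -, -, -, -, +
Number of sign changes: 2
Possible positive real roots: 2, 0

For negative roots, examine f(-x) = -8x^5 - 6x^4 + x^3 - 5x^2 + 6x + 3:
Signs of coefficients: -, -, +, -, +, +
Number of sign changes: 3
Possible negative real roots: 3, 1

Positive roots: 2 or 0; Negative roots: 3 or 1


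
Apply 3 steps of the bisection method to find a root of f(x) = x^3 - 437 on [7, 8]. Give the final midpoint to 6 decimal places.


f(x) = x^3 - 437
f(7) = -94 < 0
f(8) = 75 > 0

Step 1: midpoint = (7.000000 + 8.000000)/2 = 7.500000
  f(7.500000) = -15.125000
  f(mid) < 0, so root is in [7.500000, 8.000000]

Step 2: midpoint = (7.500000 + 8.000000)/2 = 7.750000
  f(7.750000) = 28.484375
  f(mid) > 0, so root is in [7.500000, 7.750000]

Step 3: midpoint = (7.500000 + 7.750000)/2 = 7.625000
  f(7.625000) = 6.322266
  f(mid) > 0, so root is in [7.500000, 7.625000]

midpoint = 7.625000


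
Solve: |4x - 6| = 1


An absolute value equation |expr| = 1 gives two cases:
Case 1: 4x - 6 = 1
  4x = 7, so x = 7/4
Case 2: 4x - 6 = -1
  4x = 5, so x = 5/4

x = 5/4, x = 7/4


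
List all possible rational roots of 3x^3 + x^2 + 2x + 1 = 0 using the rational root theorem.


Rational root theorem: possible roots are ±p/q where:
  p divides the constant term (1): p ∈ {1}
  q divides the leading coefficient (3): q ∈ {1, 3}

All possible rational roots: -1, -1/3, 1/3, 1

-1, -1/3, 1/3, 1


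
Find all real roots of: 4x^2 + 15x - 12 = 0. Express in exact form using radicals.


Using the quadratic formula: x = (-b ± sqrt(b^2 - 4ac)) / (2a)
Here a = 4, b = 15, c = -12
Discriminant = b^2 - 4ac = 15^2 - 4(4)(-12) = 225 + 192 = 417
Since discriminant = 417 > 0, there are two real roots.
x = (-15 ± sqrt(417)) / 8
Numerically: x ≈ 0.6776 or x ≈ -4.4276

x = (-15 + sqrt(417)) / 8 or x = (-15 - sqrt(417)) / 8


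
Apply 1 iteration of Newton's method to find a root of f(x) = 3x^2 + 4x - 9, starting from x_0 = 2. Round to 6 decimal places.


Newton's method: x_(n+1) = x_n - f(x_n)/f'(x_n)
f(x) = 3x^2 + 4x - 9
f'(x) = 6x + 4

Iteration 1:
  f(2.000000) = 11.000000
  f'(2.000000) = 16.000000
  x_1 = 2.000000 - (11.000000)/(16.000000) = 1.312500

x_1 = 1.312500


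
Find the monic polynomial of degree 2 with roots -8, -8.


A monic polynomial with roots -8, -8 is:
p(x) = (x + 8)(x + 8)
After multiplying by (x + 8): x + 8
After multiplying by (x + 8): x^2 + 16x + 64

x^2 + 16x + 64


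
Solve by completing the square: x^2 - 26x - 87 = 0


Start: x^2 - 26x - 87 = 0
Move constant: x^2 - 26x = 87
Half of -26 is -13, squared is 169
Add 169 to both sides: x^2 - 26x + 169 = 256
(x - 13)^2 = 256
x - 13 = ±16
x = 13 + 16 = 29 or x = 13 - 16 = -3

x = -3, x = 29


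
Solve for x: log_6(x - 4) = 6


Convert to exponential form: x - 4 = 6^6 = 46656
x = 46656 + 4 = 46660
Check: log_6(46660 - 4) = log_6(46656) = log_6(46656) = 6 ✓

x = 46660


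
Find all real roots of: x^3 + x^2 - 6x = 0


The constant term is 0, so x = 0 is a root. Factor out x:
  x(x^2 + x - 6) = 0
Solve the quadratic x^2 + x - 6 = 0: discriminant = 1^2 - 4(1)(-6) = 1 + 24 = 25.
sqrt(25) = 5, so x = (-1 ± 5)/2: x = 2 or x = -3.

x = -3, x = 0, x = 2


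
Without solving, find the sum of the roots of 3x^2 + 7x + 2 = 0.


By Vieta's formulas for ax^2 + bx + c = 0:
  Sum of roots = -b/a
  Product of roots = c/a

Here a = 3, b = 7, c = 2
Sum = -(7)/3 = -7/3
Product = 2/3 = 2/3

Sum = -7/3


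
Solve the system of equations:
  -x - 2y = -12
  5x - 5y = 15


Using Cramer's rule:
Determinant D = (-1)(-5) - (5)(-2) = 5 + 10 = 15
Dx = (-12)(-5) - (15)(-2) = 60 + 30 = 90
Dy = (-1)(15) - (5)(-12) = -15 + 60 = 45
x = Dx/D = 90/15 = 6
y = Dy/D = 45/15 = 3

x = 6, y = 3


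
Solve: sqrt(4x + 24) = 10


Square both sides: 4x + 24 = 10^2 = 100
4x = 100 - 24 = 76
x = 19
Check: sqrt(4*19 + 24) = sqrt(100) = 10 ✓

x = 19


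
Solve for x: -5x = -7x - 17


Starting with: -5x = -7x - 17
Move all x terms to left: (-5 + 7)x = -17 - 0
Simplify: 2x = -17
Divide both sides by 2: x = -17/2

x = -17/2


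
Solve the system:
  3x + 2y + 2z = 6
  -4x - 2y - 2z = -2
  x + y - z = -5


Using Cramer's rule. Expand each determinant along the first row.
D  = 3*[(-2)*(-1) - (-2)*1] - 2*[(-4)*(-1) - (-2)*1] + 2*[(-4)*1 - (-2)*1]
  = 3*(4) - 2*(6) + 2*(-2) = -4
Dx = 6*[(-2)*(-1) - (-2)*1] - 2*[(-2)*(-1) - (-2)*(-5)] + 2*[(-2)*1 - (-2)*(-5)]
  = 6*(4) - 2*(-8) + 2*(-12) = 16
Dy = 3*[(-2)*(-1) - (-2)*(-5)] - 6*[(-4)*(-1) - (-2)*1] + 2*[(-4)*(-5) - (-2)*1]
  = 3*(-8) - 6*(6) + 2*(22) = -16
Dz = 3*[(-2)*(-5) - (-2)*1] - 2*[(-4)*(-5) - (-2)*1] + 6*[(-4)*1 - (-2)*1]
  = 3*(12) - 2*(22) + 6*(-2) = -20
x = Dx/D = 16/-4 = -4, y = Dy/D = -16/-4 = 4, z = Dz/D = -20/-4 = 5
Check eq1: (3)(-4) + (2)(4) + (2)(5) = 6 = 6 ✓
Check eq2: (-4)(-4) + (-2)(4) + (-2)(5) = -2 = -2 ✓
Check eq3: (1)(-4) + (1)(4) + (-1)(5) = -5 = -5 ✓

x = -4, y = 4, z = 5


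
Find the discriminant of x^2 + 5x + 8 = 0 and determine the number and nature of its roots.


For ax^2 + bx + c = 0, discriminant D = b^2 - 4ac
Here a = 1, b = 5, c = 8
D = (5)^2 - 4(1)(8) = 25 - 32 = -7

D = -7 < 0
The equation has no real roots (2 complex conjugate roots).

Discriminant = -7, no real roots (2 complex conjugate roots)


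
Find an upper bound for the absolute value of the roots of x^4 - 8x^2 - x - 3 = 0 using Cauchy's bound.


Cauchy's bound: all roots r satisfy |r| <= 1 + max(|a_i/a_n|) for i = 0,...,n-1
where a_n is the leading coefficient.

Coefficients: [1, 0, -8, -1, -3]
Leading coefficient a_n = 1
Ratios |a_i/a_n|: 0, 8, 1, 3
Maximum ratio: 8
Cauchy's bound: |r| <= 1 + 8 = 9

Upper bound = 9


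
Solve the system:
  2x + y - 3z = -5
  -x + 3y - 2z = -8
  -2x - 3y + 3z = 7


Using Cramer's rule. Expand each determinant along the first row.
D  = 2*[3*3 - (-2)*(-3)] - 1*[(-1)*3 - (-2)*(-2)] + (-3)*[(-1)*(-3) - 3*(-2)]
  = 2*(3) - 1*(-7) + (-3)*(9) = -14
Dx = (-5)*[3*3 - (-2)*(-3)] - 1*[(-8)*3 - (-2)*7] + (-3)*[(-8)*(-3) - 3*7]
  = (-5)*(3) - 1*(-10) + (-3)*(3) = -14
Dy = 2*[(-8)*3 - (-2)*7] - (-5)*[(-1)*3 - (-2)*(-2)] + (-3)*[(-1)*7 - (-8)*(-2)]
  = 2*(-10) - (-5)*(-7) + (-3)*(-23) = 14
Dz = 2*[3*7 - (-8)*(-3)] - 1*[(-1)*7 - (-8)*(-2)] + (-5)*[(-1)*(-3) - 3*(-2)]
  = 2*(-3) - 1*(-23) + (-5)*(9) = -28
x = Dx/D = -14/-14 = 1, y = Dy/D = 14/-14 = -1, z = Dz/D = -28/-14 = 2
Check eq1: (2)(1) + (1)(-1) + (-3)(2) = -5 = -5 ✓
Check eq2: (-1)(1) + (3)(-1) + (-2)(2) = -8 = -8 ✓
Check eq3: (-2)(1) + (-3)(-1) + (3)(2) = 7 = 7 ✓

x = 1, y = -1, z = 2


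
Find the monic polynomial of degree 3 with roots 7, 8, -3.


A monic polynomial with roots 7, 8, -3 is:
p(x) = (x - 7)(x - 8)(x + 3)
After multiplying by (x - 7): x - 7
After multiplying by (x - 8): x^2 - 15x + 56
After multiplying by (x + 3): x^3 - 12x^2 + 11x + 168

x^3 - 12x^2 + 11x + 168


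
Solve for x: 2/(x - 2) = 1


Multiply both sides by (x - 2): 2 = 1(x - 2)
Distribute: 2 = x - 2
x = 2 + 2 = 4
x = 4

x = 4


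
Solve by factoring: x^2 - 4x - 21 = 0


We need two numbers that multiply to -21 and add to -4.
Those numbers are -7 and 3 (since (-7) * 3 = -21 and (-7) + 3 = -4).
So x^2 - 4x - 21 = (x - 7)(x + 3) = 0
Setting each factor to zero: x = 7 or x = -3

x = -3, x = 7
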